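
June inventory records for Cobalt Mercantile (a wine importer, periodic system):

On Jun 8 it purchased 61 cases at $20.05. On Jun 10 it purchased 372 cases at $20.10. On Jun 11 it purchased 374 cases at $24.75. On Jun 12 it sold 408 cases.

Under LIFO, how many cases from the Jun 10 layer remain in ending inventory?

338

Jun 12, 408 sold [LIFO — newest first]: 374 @ $24.75 + 34 @ $20.10 = $9,939.90
Ending inventory: 61 @ $20.05 + 338 @ $20.10 = $8,016.85
Check: goods available $17,956.75 = COGS $9,939.90 + ending $8,016.85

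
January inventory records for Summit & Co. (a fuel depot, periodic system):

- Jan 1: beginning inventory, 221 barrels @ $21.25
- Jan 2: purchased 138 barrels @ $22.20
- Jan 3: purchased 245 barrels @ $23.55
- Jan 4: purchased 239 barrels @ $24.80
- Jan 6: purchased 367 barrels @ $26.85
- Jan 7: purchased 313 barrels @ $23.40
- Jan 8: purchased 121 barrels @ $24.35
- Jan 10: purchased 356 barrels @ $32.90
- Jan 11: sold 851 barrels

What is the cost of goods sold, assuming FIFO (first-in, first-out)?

Jan 11, 851 sold [FIFO — oldest first]: 221 @ $21.25 + 138 @ $22.20 + 245 @ $23.55 + 239 @ $24.80 + 8 @ $26.85 = $19,671.60
Ending inventory: 359 @ $26.85 + 313 @ $23.40 + 121 @ $24.35 + 356 @ $32.90 = $31,622.10
Check: goods available $51,293.70 = COGS $19,671.60 + ending $31,622.10

COGS = $19,671.60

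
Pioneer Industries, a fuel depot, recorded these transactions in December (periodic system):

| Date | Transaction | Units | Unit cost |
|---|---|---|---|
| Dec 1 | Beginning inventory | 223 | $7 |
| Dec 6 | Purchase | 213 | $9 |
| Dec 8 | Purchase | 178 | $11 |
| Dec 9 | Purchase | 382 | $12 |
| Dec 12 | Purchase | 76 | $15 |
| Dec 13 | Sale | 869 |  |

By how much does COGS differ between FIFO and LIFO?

$1,243

FIFO COGS: 223 @ $7 + 213 @ $9 + 178 @ $11 + 255 @ $12 = $8,496
LIFO COGS: 76 @ $15 + 382 @ $12 + 178 @ $11 + 213 @ $9 + 20 @ $7 = $9,739
Difference = |$8,496 − $9,739| = $1,243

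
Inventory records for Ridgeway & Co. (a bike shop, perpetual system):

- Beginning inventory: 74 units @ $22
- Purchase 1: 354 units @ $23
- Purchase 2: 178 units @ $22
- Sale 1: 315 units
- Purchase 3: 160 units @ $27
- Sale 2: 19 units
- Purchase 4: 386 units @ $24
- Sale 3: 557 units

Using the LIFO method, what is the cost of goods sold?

COGS = $21,341

Sale 1 (315) [LIFO — newest first]: 178 @ $22 + 137 @ $23 = $7,067
Sale 2 (19) [LIFO — newest first]: 19 @ $27 = $513
Sale 3 (557) [LIFO — newest first]: 386 @ $24 + 141 @ $27 + 30 @ $23 = $13,761
Total COGS = $7,067 + $513 + $13,761 = $21,341
Ending inventory: 74 @ $22 + 187 @ $23 = $5,929
Check: goods available $27,270 = COGS $21,341 + ending $5,929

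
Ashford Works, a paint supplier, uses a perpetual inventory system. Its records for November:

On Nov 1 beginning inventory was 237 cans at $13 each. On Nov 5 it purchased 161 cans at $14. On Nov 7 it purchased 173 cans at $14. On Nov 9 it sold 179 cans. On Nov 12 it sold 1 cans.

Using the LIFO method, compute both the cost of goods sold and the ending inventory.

Nov 9, 179 sold [LIFO — newest first]: 173 @ $14 + 6 @ $14 = $2,506
Nov 12, 1 sold [LIFO — newest first]: 1 @ $14 = $14
Total COGS = $2,506 + $14 = $2,520
Ending inventory: 237 @ $13 + 154 @ $14 = $5,237

COGS = $2,520; ending inventory = $5,237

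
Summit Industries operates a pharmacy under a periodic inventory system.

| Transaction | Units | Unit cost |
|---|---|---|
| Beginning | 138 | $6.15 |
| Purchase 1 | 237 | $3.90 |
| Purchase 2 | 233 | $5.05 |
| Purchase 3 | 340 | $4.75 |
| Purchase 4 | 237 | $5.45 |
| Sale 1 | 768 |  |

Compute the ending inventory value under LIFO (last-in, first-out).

Sale 1 (768) [LIFO — newest first]: 237 @ $5.45 + 340 @ $4.75 + 191 @ $5.05 = $3,871.20
Ending inventory: 138 @ $6.15 + 237 @ $3.90 + 42 @ $5.05 = $1,985.10
Check: goods available $5,856.30 = COGS $3,871.20 + ending $1,985.10

Ending inventory = $1,985.10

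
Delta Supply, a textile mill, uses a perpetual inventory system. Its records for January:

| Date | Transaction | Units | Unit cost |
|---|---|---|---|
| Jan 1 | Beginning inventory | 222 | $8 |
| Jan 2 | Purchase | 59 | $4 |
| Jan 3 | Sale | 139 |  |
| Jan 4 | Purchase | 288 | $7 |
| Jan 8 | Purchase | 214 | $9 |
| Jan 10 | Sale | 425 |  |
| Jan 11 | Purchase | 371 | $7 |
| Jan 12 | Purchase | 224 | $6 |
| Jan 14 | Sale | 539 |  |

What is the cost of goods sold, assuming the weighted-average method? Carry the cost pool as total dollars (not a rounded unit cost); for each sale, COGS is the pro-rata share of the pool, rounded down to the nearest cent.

After Jan 1: 222 on hand, pool $1,776.00 (≈ $8.0000 each)
After Jan 2: 281 on hand, pool $2,012.00 (≈ $7.1601 each)
Jan 3, sell 139: 139/281 × $2,012.00 → $995.25
After Jan 4: 430 on hand, pool $3,032.75 (≈ $7.0529 each)
After Jan 8: 644 on hand, pool $4,958.75 (≈ $7.6999 each)
Jan 10, sell 425: 425/644 × $4,958.75 → $3,272.46
After Jan 11: 590 on hand, pool $4,283.29 (≈ $7.2598 each)
After Jan 12: 814 on hand, pool $5,627.29 (≈ $6.9131 each)
Jan 14, sell 539: 539/814 × $5,627.29 → $3,726.17
Total COGS = $995.25 + $3,272.46 + $3,726.17 = $7,993.88
Ending inventory (cost pool remaining) = $1,901.12
Check: goods available $9,895.00 = COGS $7,993.88 + ending $1,901.12

COGS = $7,993.88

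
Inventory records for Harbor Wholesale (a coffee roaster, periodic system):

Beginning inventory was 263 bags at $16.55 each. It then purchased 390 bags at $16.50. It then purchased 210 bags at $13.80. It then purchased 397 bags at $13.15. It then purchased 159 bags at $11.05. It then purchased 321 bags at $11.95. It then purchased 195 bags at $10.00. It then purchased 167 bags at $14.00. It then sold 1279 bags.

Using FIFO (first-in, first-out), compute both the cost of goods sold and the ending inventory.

Sale 1 (1279) [FIFO — oldest first]: 263 @ $16.55 + 390 @ $16.50 + 210 @ $13.80 + 397 @ $13.15 + 19 @ $11.05 = $19,116.15
Ending inventory: 140 @ $11.05 + 321 @ $11.95 + 195 @ $10.00 + 167 @ $14.00 = $9,670.95

COGS = $19,116.15; ending inventory = $9,670.95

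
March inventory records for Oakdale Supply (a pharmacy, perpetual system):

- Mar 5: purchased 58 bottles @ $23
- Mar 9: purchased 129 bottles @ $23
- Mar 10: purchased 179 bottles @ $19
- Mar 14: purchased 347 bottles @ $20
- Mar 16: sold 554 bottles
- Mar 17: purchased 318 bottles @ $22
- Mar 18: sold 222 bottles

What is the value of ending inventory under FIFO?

Ending inventory = $5,610

Mar 16, 554 sold [FIFO — oldest first]: 58 @ $23 + 129 @ $23 + 179 @ $19 + 188 @ $20 = $11,462
Mar 18, 222 sold [FIFO — oldest first]: 159 @ $20 + 63 @ $22 = $4,566
Total COGS = $11,462 + $4,566 = $16,028
Ending inventory: 255 @ $22 = $5,610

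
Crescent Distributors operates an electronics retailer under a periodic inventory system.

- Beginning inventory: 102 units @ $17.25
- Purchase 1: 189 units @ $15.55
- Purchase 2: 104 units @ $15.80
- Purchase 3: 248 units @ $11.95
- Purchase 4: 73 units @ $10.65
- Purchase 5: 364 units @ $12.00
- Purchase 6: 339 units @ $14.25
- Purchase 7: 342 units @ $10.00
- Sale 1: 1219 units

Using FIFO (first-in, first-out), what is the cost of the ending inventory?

Sale 1 (1219) [FIFO — oldest first]: 102 @ $17.25 + 189 @ $15.55 + 104 @ $15.80 + 248 @ $11.95 + 73 @ $10.65 + 364 @ $12.00 + 139 @ $14.25 = $16,431.45
Ending inventory: 200 @ $14.25 + 342 @ $10.00 = $6,270.00
Check: goods available $22,701.45 = COGS $16,431.45 + ending $6,270.00

Ending inventory = $6,270.00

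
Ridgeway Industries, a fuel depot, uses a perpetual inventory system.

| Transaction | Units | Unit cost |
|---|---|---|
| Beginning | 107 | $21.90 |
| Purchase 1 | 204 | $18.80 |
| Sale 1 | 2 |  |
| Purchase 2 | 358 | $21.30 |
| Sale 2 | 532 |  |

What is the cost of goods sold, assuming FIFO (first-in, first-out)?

Sale 1 (2) [FIFO — oldest first]: 2 @ $21.90 = $43.80
Sale 2 (532) [FIFO — oldest first]: 105 @ $21.90 + 204 @ $18.80 + 223 @ $21.30 = $10,884.60
Total COGS = $43.80 + $10,884.60 = $10,928.40
Ending inventory: 135 @ $21.30 = $2,875.50

COGS = $10,928.40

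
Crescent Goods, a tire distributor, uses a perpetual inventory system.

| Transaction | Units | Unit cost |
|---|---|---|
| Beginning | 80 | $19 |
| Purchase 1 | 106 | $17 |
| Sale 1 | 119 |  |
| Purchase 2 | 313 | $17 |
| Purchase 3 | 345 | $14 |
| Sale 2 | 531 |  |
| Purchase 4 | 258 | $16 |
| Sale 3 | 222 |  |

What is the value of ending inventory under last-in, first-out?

Sale 1 (119) [LIFO — newest first]: 106 @ $17 + 13 @ $19 = $2,049
Sale 2 (531) [LIFO — newest first]: 345 @ $14 + 186 @ $17 = $7,992
Sale 3 (222) [LIFO — newest first]: 222 @ $16 = $3,552
Total COGS = $2,049 + $7,992 + $3,552 = $13,593
Ending inventory: 67 @ $19 + 127 @ $17 + 36 @ $16 = $4,008

Ending inventory = $4,008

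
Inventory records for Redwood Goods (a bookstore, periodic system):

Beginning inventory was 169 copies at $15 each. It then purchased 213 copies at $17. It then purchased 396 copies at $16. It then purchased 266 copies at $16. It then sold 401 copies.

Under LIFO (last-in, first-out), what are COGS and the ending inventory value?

Sale 1 (401) [LIFO — newest first]: 266 @ $16 + 135 @ $16 = $6,416
Ending inventory: 169 @ $15 + 213 @ $17 + 261 @ $16 = $10,332
Check: goods available $16,748 = COGS $6,416 + ending $10,332

COGS = $6,416; ending inventory = $10,332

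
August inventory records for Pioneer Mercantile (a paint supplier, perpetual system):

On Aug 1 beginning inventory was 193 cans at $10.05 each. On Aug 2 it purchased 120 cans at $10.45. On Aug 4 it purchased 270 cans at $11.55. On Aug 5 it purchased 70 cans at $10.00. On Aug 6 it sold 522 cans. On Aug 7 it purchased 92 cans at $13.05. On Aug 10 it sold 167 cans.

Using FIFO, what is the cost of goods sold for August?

Aug 6, 522 sold [FIFO — oldest first]: 193 @ $10.05 + 120 @ $10.45 + 209 @ $11.55 = $5,607.60
Aug 10, 167 sold [FIFO — oldest first]: 61 @ $11.55 + 70 @ $10.00 + 36 @ $13.05 = $1,874.35
Total COGS = $5,607.60 + $1,874.35 = $7,481.95
Ending inventory: 56 @ $13.05 = $730.80
Check: goods available $8,212.75 = COGS $7,481.95 + ending $730.80

COGS = $7,481.95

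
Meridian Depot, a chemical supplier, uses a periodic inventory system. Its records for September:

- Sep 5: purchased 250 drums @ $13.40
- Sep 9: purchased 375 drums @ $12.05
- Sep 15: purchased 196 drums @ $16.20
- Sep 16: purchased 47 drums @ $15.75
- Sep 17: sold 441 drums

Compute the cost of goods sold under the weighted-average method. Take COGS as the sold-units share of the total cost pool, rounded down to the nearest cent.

Sep 17, sell 441: 441/868 × $11,784.20 → $5,987.13
Ending inventory (cost pool remaining) = $5,797.07

COGS = $5,987.13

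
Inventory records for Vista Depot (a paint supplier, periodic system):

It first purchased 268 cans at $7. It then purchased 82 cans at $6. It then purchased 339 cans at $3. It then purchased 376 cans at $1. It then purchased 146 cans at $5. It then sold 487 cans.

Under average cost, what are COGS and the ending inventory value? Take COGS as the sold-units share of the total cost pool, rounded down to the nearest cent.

COGS = $1,806.04; ending inventory = $2,684.96

Sale 1, sell 487: 487/1211 × $4,491.00 → $1,806.04
Ending inventory (cost pool remaining) = $2,684.96
Check: goods available $4,491.00 = COGS $1,806.04 + ending $2,684.96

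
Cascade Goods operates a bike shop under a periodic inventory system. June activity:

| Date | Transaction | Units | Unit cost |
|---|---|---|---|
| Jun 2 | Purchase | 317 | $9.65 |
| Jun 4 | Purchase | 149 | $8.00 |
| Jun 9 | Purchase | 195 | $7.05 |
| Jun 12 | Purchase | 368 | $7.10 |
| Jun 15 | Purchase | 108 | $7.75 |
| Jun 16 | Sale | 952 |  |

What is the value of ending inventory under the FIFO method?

Jun 16, 952 sold [FIFO — oldest first]: 317 @ $9.65 + 149 @ $8.00 + 195 @ $7.05 + 291 @ $7.10 = $7,691.90
Ending inventory: 77 @ $7.10 + 108 @ $7.75 = $1,383.70

Ending inventory = $1,383.70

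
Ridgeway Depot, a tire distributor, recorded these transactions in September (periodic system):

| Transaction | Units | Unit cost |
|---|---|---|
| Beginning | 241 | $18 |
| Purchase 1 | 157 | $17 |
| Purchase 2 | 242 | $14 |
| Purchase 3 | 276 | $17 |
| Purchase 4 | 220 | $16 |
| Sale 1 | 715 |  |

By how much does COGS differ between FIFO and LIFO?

FIFO COGS: 241 @ $18 + 157 @ $17 + 242 @ $14 + 75 @ $17 = $11,670
LIFO COGS: 220 @ $16 + 276 @ $17 + 219 @ $14 = $11,278
Difference = |$11,670 − $11,278| = $392

$392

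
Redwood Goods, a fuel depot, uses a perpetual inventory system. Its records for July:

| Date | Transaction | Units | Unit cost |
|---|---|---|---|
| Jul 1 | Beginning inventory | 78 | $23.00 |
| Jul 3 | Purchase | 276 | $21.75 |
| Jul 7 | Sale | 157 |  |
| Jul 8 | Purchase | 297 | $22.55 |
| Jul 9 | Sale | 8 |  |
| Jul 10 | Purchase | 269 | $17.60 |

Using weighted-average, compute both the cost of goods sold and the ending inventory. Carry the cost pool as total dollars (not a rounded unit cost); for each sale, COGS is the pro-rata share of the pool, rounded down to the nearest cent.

COGS = $3,636.71; ending inventory = $15,592.04

After Jul 1: 78 on hand, pool $1,794.00 (≈ $23.0000 each)
After Jul 3: 354 on hand, pool $7,797.00 (≈ $22.0254 each)
Jul 7, sell 157: 157/354 × $7,797.00 → $3,457.99
After Jul 8: 494 on hand, pool $11,036.36 (≈ $22.3408 each)
Jul 9, sell 8: 8/494 × $11,036.36 → $178.72
After Jul 10: 755 on hand, pool $15,592.04 (≈ $20.6517 each)
Total COGS = $3,457.99 + $178.72 = $3,636.71
Ending inventory (cost pool remaining) = $15,592.04
Check: goods available $19,228.75 = COGS $3,636.71 + ending $15,592.04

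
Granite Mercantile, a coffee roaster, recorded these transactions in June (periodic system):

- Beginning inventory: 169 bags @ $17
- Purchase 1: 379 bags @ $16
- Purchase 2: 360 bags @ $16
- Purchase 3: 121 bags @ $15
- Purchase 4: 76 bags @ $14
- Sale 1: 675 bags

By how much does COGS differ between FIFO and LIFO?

$442

FIFO COGS: 169 @ $17 + 379 @ $16 + 127 @ $16 = $10,969
LIFO COGS: 76 @ $14 + 121 @ $15 + 360 @ $16 + 118 @ $16 = $10,527
Difference = |$10,969 − $10,527| = $442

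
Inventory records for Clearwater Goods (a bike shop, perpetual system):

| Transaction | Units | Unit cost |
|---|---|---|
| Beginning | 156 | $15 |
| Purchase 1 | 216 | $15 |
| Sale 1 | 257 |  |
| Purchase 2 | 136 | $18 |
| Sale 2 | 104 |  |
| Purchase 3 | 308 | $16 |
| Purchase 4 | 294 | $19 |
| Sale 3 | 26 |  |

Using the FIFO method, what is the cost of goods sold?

Sale 1 (257) [FIFO — oldest first]: 156 @ $15 + 101 @ $15 = $3,855
Sale 2 (104) [FIFO — oldest first]: 104 @ $15 = $1,560
Sale 3 (26) [FIFO — oldest first]: 11 @ $15 + 15 @ $18 = $435
Total COGS = $3,855 + $1,560 + $435 = $5,850
Ending inventory: 121 @ $18 + 308 @ $16 + 294 @ $19 = $12,692
Check: goods available $18,542 = COGS $5,850 + ending $12,692

COGS = $5,850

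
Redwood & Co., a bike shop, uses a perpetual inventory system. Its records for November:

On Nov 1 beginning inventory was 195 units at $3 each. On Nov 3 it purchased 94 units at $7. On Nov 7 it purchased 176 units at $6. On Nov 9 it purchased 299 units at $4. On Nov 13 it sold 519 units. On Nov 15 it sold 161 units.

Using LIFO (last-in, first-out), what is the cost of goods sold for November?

COGS = $3,243

Nov 13, 519 sold [LIFO — newest first]: 299 @ $4 + 176 @ $6 + 44 @ $7 = $2,560
Nov 15, 161 sold [LIFO — newest first]: 50 @ $7 + 111 @ $3 = $683
Total COGS = $2,560 + $683 = $3,243
Ending inventory: 84 @ $3 = $252
Check: goods available $3,495 = COGS $3,243 + ending $252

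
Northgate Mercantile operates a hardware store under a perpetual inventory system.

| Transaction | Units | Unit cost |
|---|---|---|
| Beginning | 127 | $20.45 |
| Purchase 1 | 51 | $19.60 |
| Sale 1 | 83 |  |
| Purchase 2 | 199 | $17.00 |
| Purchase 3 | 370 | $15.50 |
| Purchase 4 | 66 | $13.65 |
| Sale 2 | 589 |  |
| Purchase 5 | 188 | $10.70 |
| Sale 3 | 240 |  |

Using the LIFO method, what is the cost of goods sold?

Sale 1 (83) [LIFO — newest first]: 51 @ $19.60 + 32 @ $20.45 = $1,654.00
Sale 2 (589) [LIFO — newest first]: 66 @ $13.65 + 370 @ $15.50 + 153 @ $17.00 = $9,236.90
Sale 3 (240) [LIFO — newest first]: 188 @ $10.70 + 46 @ $17.00 + 6 @ $20.45 = $2,916.30
Total COGS = $1,654.00 + $9,236.90 + $2,916.30 = $13,807.20
Ending inventory: 89 @ $20.45 = $1,820.05
Check: goods available $15,627.25 = COGS $13,807.20 + ending $1,820.05

COGS = $13,807.20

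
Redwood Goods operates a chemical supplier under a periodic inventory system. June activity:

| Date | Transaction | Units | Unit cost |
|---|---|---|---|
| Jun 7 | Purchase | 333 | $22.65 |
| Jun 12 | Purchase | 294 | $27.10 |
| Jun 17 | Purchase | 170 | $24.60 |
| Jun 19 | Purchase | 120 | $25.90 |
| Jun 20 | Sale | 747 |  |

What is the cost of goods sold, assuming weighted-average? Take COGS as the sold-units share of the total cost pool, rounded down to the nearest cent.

Jun 20, sell 747: 747/917 × $22,799.85 → $18,573.05
Ending inventory (cost pool remaining) = $4,226.80

COGS = $18,573.05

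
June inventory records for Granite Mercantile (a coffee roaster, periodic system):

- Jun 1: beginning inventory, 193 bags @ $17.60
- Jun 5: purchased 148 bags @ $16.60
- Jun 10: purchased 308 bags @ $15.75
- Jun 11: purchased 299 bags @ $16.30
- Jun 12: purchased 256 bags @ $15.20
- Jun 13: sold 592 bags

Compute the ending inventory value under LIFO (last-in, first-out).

Jun 13, 592 sold [LIFO — newest first]: 256 @ $15.20 + 299 @ $16.30 + 37 @ $15.75 = $9,347.65
Ending inventory: 193 @ $17.60 + 148 @ $16.60 + 271 @ $15.75 = $10,121.85

Ending inventory = $10,121.85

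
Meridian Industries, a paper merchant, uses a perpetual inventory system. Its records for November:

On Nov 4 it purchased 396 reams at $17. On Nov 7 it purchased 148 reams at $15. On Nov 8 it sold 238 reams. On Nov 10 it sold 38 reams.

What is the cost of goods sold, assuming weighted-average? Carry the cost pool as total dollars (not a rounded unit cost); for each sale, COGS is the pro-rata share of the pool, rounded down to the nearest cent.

COGS = $4,541.82

After Nov 4: 396 on hand, pool $6,732.00 (≈ $17.0000 each)
After Nov 7: 544 on hand, pool $8,952.00 (≈ $16.4559 each)
Nov 8, sell 238: 238/544 × $8,952.00 → $3,916.50
Nov 10, sell 38: 38/306 × $5,035.50 → $625.32
Total COGS = $3,916.50 + $625.32 = $4,541.82
Ending inventory (cost pool remaining) = $4,410.18
Check: goods available $8,952.00 = COGS $4,541.82 + ending $4,410.18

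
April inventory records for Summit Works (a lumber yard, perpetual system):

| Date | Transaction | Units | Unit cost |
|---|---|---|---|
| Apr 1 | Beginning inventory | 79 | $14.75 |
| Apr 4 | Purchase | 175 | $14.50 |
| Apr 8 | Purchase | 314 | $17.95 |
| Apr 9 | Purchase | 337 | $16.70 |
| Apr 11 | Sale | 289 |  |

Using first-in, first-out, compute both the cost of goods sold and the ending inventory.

Apr 11, 289 sold [FIFO — oldest first]: 79 @ $14.75 + 175 @ $14.50 + 35 @ $17.95 = $4,331.00
Ending inventory: 279 @ $17.95 + 337 @ $16.70 = $10,635.95

COGS = $4,331.00; ending inventory = $10,635.95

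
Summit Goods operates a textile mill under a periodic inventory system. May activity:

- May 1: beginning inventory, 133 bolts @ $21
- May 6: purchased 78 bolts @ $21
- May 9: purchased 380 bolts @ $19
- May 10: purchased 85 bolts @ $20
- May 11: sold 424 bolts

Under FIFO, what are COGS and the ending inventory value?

May 11, 424 sold [FIFO — oldest first]: 133 @ $21 + 78 @ $21 + 213 @ $19 = $8,478
Ending inventory: 167 @ $19 + 85 @ $20 = $4,873
Check: goods available $13,351 = COGS $8,478 + ending $4,873

COGS = $8,478; ending inventory = $4,873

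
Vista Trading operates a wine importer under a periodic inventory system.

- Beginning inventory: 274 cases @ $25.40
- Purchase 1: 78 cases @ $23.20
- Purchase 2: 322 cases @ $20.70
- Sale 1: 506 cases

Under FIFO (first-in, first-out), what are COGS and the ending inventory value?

COGS = $11,957.00; ending inventory = $3,477.60

Sale 1 (506) [FIFO — oldest first]: 274 @ $25.40 + 78 @ $23.20 + 154 @ $20.70 = $11,957.00
Ending inventory: 168 @ $20.70 = $3,477.60
Check: goods available $15,434.60 = COGS $11,957.00 + ending $3,477.60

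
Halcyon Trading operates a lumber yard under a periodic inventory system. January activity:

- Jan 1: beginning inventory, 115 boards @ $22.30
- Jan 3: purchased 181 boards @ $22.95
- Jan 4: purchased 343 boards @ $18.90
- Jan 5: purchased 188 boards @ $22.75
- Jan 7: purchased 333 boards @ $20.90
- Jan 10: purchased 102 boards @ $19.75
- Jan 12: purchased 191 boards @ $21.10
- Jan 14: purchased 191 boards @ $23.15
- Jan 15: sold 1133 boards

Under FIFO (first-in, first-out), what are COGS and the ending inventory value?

Jan 15, 1133 sold [FIFO — oldest first]: 115 @ $22.30 + 181 @ $22.95 + 343 @ $18.90 + 188 @ $22.75 + 306 @ $20.90 = $23,873.55
Ending inventory: 27 @ $20.90 + 102 @ $19.75 + 191 @ $21.10 + 191 @ $23.15 = $11,030.55
Check: goods available $34,904.10 = COGS $23,873.55 + ending $11,030.55

COGS = $23,873.55; ending inventory = $11,030.55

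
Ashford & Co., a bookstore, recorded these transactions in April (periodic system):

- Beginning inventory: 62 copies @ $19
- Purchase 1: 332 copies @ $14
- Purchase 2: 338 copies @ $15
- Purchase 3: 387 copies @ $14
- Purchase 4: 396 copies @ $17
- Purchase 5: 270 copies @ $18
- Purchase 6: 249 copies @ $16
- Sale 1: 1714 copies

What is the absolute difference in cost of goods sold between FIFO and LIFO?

$472

FIFO COGS: 62 @ $19 + 332 @ $14 + 338 @ $15 + 387 @ $14 + 396 @ $17 + 199 @ $18 = $26,628
LIFO COGS: 249 @ $16 + 270 @ $18 + 396 @ $17 + 387 @ $14 + 338 @ $15 + 74 @ $14 = $27,100
Difference = |$26,628 − $27,100| = $472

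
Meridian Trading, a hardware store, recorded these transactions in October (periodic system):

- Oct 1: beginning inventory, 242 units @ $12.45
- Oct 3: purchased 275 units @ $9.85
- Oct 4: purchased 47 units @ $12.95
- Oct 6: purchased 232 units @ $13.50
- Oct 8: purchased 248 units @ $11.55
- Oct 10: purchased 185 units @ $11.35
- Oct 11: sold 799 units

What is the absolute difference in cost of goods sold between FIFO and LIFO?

$64.80

FIFO COGS: 242 @ $12.45 + 275 @ $9.85 + 47 @ $12.95 + 232 @ $13.50 + 3 @ $11.55 = $9,496.95
LIFO COGS: 185 @ $11.35 + 248 @ $11.55 + 232 @ $13.50 + 47 @ $12.95 + 87 @ $9.85 = $9,561.75
Difference = |$9,496.95 − $9,561.75| = $64.80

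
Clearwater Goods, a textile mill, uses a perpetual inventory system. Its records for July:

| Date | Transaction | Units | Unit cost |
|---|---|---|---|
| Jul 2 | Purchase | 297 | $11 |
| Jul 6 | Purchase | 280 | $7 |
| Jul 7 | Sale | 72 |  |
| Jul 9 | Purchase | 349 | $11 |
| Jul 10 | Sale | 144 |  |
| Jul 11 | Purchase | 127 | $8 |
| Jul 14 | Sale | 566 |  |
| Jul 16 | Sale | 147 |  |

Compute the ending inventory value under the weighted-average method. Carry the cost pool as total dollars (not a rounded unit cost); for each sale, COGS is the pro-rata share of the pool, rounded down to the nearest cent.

After Jul 2: 297 on hand, pool $3,267.00 (≈ $11.0000 each)
After Jul 6: 577 on hand, pool $5,227.00 (≈ $9.0589 each)
Jul 7, sell 72: 72/577 × $5,227.00 → $652.24
After Jul 9: 854 on hand, pool $8,413.76 (≈ $9.8522 each)
Jul 10, sell 144: 144/854 × $8,413.76 → $1,418.71
After Jul 11: 837 on hand, pool $8,011.05 (≈ $9.5711 each)
Jul 14, sell 566: 566/837 × $8,011.05 → $5,417.26
Jul 16, sell 147: 147/271 × $2,593.79 → $1,406.96
Total COGS = $652.24 + $1,418.71 + $5,417.26 + $1,406.96 = $8,895.17
Ending inventory (cost pool remaining) = $1,186.83
Check: goods available $10,082.00 = COGS $8,895.17 + ending $1,186.83

Ending inventory = $1,186.83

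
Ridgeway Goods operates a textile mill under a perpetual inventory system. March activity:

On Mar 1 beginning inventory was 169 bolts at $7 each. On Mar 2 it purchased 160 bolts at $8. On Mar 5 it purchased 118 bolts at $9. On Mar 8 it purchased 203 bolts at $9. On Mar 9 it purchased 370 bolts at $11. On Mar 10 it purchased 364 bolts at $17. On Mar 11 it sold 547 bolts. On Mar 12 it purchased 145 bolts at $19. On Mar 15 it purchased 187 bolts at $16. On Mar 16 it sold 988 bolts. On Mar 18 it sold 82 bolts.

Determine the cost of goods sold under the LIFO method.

Mar 11, 547 sold [LIFO — newest first]: 364 @ $17 + 183 @ $11 = $8,201
Mar 16, 988 sold [LIFO — newest first]: 187 @ $16 + 145 @ $19 + 187 @ $11 + 203 @ $9 + 118 @ $9 + 148 @ $8 = $11,877
Mar 18, 82 sold [LIFO — newest first]: 12 @ $8 + 70 @ $7 = $586
Total COGS = $8,201 + $11,877 + $586 = $20,664
Ending inventory: 99 @ $7 = $693

COGS = $20,664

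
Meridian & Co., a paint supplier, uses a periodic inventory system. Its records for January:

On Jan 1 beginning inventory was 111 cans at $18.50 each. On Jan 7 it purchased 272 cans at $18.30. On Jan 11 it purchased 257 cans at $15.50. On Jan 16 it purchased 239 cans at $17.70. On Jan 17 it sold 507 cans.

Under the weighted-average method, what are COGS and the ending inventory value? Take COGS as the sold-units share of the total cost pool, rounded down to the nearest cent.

Jan 17, sell 507: 507/879 × $15,244.90 → $8,793.13
Ending inventory (cost pool remaining) = $6,451.77

COGS = $8,793.13; ending inventory = $6,451.77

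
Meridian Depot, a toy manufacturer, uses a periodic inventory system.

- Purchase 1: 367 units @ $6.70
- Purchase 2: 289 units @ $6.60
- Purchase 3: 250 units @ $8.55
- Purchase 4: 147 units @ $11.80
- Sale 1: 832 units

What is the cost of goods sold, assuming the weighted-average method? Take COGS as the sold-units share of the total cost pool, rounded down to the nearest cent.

COGS = $6,509.35

Sale 1, sell 832: 832/1053 × $8,238.40 → $6,509.35
Ending inventory (cost pool remaining) = $1,729.05
Check: goods available $8,238.40 = COGS $6,509.35 + ending $1,729.05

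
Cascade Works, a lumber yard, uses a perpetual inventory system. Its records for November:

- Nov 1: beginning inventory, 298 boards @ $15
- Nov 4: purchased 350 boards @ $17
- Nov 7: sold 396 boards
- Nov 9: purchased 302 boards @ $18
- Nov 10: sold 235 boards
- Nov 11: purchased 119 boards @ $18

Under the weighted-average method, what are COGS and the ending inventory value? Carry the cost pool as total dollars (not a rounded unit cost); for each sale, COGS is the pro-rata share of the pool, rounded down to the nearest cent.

COGS = $10,392.56; ending inventory = $7,605.44

After Nov 1: 298 on hand, pool $4,470.00 (≈ $15.0000 each)
After Nov 4: 648 on hand, pool $10,420.00 (≈ $16.0802 each)
Nov 7, sell 396: 396/648 × $10,420.00 → $6,367.77
After Nov 9: 554 on hand, pool $9,488.23 (≈ $17.1268 each)
Nov 10, sell 235: 235/554 × $9,488.23 → $4,024.79
After Nov 11: 438 on hand, pool $7,605.44 (≈ $17.3640 each)
Total COGS = $6,367.77 + $4,024.79 = $10,392.56
Ending inventory (cost pool remaining) = $7,605.44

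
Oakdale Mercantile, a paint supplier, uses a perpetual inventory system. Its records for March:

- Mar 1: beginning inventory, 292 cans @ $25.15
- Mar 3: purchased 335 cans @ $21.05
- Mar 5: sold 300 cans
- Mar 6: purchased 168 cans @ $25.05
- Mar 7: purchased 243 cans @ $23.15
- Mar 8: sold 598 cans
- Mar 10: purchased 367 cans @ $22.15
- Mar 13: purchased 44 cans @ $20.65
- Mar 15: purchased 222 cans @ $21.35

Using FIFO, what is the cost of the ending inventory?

Mar 5, 300 sold [FIFO — oldest first]: 292 @ $25.15 + 8 @ $21.05 = $7,512.20
Mar 8, 598 sold [FIFO — oldest first]: 327 @ $21.05 + 168 @ $25.05 + 103 @ $23.15 = $13,476.20
Total COGS = $7,512.20 + $13,476.20 = $20,988.40
Ending inventory: 140 @ $23.15 + 367 @ $22.15 + 44 @ $20.65 + 222 @ $21.35 = $17,018.35
Check: goods available $38,006.75 = COGS $20,988.40 + ending $17,018.35

Ending inventory = $17,018.35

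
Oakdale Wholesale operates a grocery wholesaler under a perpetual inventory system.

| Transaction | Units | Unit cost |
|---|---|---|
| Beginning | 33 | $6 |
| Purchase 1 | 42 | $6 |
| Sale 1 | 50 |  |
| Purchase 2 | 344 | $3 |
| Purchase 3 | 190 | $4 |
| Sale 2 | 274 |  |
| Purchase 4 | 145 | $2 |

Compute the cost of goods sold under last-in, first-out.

Sale 1 (50) [LIFO — newest first]: 42 @ $6 + 8 @ $6 = $300
Sale 2 (274) [LIFO — newest first]: 190 @ $4 + 84 @ $3 = $1,012
Total COGS = $300 + $1,012 = $1,312
Ending inventory: 25 @ $6 + 260 @ $3 + 145 @ $2 = $1,220
Check: goods available $2,532 = COGS $1,312 + ending $1,220

COGS = $1,312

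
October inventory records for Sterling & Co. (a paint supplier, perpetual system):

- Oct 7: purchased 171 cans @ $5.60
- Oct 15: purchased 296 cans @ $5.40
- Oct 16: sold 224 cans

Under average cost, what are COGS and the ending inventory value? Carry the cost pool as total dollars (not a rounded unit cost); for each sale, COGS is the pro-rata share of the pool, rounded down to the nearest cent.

After Oct 7: 171 on hand, pool $957.60 (≈ $5.6000 each)
After Oct 15: 467 on hand, pool $2,556.00 (≈ $5.4732 each)
Oct 16, sell 224: 224/467 × $2,556.00 → $1,226.00
Ending inventory (cost pool remaining) = $1,330.00

COGS = $1,226.00; ending inventory = $1,330.00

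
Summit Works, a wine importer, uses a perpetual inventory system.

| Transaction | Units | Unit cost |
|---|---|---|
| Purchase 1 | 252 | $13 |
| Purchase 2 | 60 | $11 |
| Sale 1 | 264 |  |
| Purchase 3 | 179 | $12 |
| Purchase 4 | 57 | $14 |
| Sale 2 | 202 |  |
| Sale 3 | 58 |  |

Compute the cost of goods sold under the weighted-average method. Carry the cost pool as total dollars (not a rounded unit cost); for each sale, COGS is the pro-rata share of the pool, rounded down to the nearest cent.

After Purchase 1: 252 on hand, pool $3,276.00 (≈ $13.0000 each)
After Purchase 2: 312 on hand, pool $3,936.00 (≈ $12.6154 each)
Sale 1, sell 264: 264/312 × $3,936.00 → $3,330.46
After Purchase 3: 227 on hand, pool $2,753.54 (≈ $12.1301 each)
After Purchase 4: 284 on hand, pool $3,551.54 (≈ $12.5054 each)
Sale 2, sell 202: 202/284 × $3,551.54 → $2,526.09
Sale 3, sell 58: 58/82 × $1,025.45 → $725.31
Total COGS = $3,330.46 + $2,526.09 + $725.31 = $6,581.86
Ending inventory (cost pool remaining) = $300.14
Check: goods available $6,882.00 = COGS $6,581.86 + ending $300.14

COGS = $6,581.86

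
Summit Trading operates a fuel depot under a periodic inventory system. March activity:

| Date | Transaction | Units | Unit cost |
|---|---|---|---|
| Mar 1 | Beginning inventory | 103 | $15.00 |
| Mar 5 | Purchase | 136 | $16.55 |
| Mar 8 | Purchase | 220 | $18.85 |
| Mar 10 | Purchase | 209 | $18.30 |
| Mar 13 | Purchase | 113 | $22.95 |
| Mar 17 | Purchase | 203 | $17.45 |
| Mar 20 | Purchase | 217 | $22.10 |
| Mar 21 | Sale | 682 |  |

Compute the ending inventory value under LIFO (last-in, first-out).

Mar 21, 682 sold [LIFO — newest first]: 217 @ $22.10 + 203 @ $17.45 + 113 @ $22.95 + 149 @ $18.30 = $13,658.10
Ending inventory: 103 @ $15.00 + 136 @ $16.55 + 220 @ $18.85 + 60 @ $18.30 = $9,040.80

Ending inventory = $9,040.80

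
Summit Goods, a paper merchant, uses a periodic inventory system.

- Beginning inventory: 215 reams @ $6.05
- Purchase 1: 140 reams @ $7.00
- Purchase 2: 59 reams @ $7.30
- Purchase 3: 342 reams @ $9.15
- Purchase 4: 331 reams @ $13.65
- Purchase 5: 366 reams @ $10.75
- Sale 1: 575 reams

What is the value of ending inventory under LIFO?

Sale 1 (575) [LIFO — newest first]: 366 @ $10.75 + 209 @ $13.65 = $6,787.35
Ending inventory: 215 @ $6.05 + 140 @ $7.00 + 59 @ $7.30 + 342 @ $9.15 + 122 @ $13.65 = $7,506.05

Ending inventory = $7,506.05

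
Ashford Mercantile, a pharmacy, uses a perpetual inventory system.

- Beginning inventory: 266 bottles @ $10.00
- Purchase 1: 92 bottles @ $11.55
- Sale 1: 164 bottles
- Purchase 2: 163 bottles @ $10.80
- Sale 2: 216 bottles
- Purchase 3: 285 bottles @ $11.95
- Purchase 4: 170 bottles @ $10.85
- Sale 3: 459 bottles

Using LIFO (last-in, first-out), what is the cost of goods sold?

COGS = $9,363.25

Sale 1 (164) [LIFO — newest first]: 92 @ $11.55 + 72 @ $10.00 = $1,782.60
Sale 2 (216) [LIFO — newest first]: 163 @ $10.80 + 53 @ $10.00 = $2,290.40
Sale 3 (459) [LIFO — newest first]: 170 @ $10.85 + 285 @ $11.95 + 4 @ $10.00 = $5,290.25
Total COGS = $1,782.60 + $2,290.40 + $5,290.25 = $9,363.25
Ending inventory: 137 @ $10.00 = $1,370.00
Check: goods available $10,733.25 = COGS $9,363.25 + ending $1,370.00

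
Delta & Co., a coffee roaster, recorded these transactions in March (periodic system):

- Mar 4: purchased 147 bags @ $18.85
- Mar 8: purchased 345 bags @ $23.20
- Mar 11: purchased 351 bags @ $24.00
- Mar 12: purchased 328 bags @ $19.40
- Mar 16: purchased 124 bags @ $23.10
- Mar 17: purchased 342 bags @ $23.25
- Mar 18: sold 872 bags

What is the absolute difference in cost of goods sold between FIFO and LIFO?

FIFO COGS: 147 @ $18.85 + 345 @ $23.20 + 351 @ $24.00 + 29 @ $19.40 = $19,761.55
LIFO COGS: 342 @ $23.25 + 124 @ $23.10 + 328 @ $19.40 + 78 @ $24.00 = $19,051.10
Difference = |$19,761.55 − $19,051.10| = $710.45

$710.45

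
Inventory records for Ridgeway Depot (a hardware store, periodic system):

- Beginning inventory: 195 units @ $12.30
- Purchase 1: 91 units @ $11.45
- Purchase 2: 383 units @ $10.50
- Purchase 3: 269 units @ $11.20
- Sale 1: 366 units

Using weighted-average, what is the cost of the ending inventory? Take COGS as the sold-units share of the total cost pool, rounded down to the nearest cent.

Ending inventory = $6,387.59

Sale 1, sell 366: 366/938 × $10,474.75 → $4,087.16
Ending inventory (cost pool remaining) = $6,387.59
Check: goods available $10,474.75 = COGS $4,087.16 + ending $6,387.59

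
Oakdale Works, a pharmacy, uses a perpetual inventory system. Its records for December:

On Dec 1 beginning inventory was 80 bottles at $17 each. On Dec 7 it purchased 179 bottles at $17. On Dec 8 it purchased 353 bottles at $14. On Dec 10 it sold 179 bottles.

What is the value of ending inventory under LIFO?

Dec 10, 179 sold [LIFO — newest first]: 179 @ $14 = $2,506
Ending inventory: 80 @ $17 + 179 @ $17 + 174 @ $14 = $6,839

Ending inventory = $6,839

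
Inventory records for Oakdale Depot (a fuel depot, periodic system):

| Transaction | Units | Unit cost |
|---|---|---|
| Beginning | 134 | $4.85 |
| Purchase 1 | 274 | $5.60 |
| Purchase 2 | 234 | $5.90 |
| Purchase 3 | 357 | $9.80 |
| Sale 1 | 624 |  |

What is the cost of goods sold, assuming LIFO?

Sale 1 (624) [LIFO — newest first]: 357 @ $9.80 + 234 @ $5.90 + 33 @ $5.60 = $5,064.00
Ending inventory: 134 @ $4.85 + 241 @ $5.60 = $1,999.50
Check: goods available $7,063.50 = COGS $5,064.00 + ending $1,999.50

COGS = $5,064.00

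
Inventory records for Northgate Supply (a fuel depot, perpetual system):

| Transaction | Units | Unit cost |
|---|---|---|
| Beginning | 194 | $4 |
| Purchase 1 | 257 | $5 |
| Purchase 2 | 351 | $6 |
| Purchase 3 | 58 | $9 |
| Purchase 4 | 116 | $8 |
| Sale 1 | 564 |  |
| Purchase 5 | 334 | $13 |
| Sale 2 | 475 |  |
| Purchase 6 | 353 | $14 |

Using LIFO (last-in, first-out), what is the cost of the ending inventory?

Sale 1 (564) [LIFO — newest first]: 116 @ $8 + 58 @ $9 + 351 @ $6 + 39 @ $5 = $3,751
Sale 2 (475) [LIFO — newest first]: 334 @ $13 + 141 @ $5 = $5,047
Total COGS = $3,751 + $5,047 = $8,798
Ending inventory: 194 @ $4 + 77 @ $5 + 353 @ $14 = $6,103
Check: goods available $14,901 = COGS $8,798 + ending $6,103

Ending inventory = $6,103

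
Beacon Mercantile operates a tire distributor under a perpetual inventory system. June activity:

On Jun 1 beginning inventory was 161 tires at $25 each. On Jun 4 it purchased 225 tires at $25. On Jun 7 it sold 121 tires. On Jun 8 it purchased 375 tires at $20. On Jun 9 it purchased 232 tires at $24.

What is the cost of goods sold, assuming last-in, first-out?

Jun 7, 121 sold [LIFO — newest first]: 121 @ $25 = $3,025
Ending inventory: 161 @ $25 + 104 @ $25 + 375 @ $20 + 232 @ $24 = $19,693

COGS = $3,025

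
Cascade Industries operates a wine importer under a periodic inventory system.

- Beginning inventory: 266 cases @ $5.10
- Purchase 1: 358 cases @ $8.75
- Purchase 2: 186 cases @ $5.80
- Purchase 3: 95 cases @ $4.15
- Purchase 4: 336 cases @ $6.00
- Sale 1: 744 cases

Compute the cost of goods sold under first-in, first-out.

COGS = $5,185.10

Sale 1 (744) [FIFO — oldest first]: 266 @ $5.10 + 358 @ $8.75 + 120 @ $5.80 = $5,185.10
Ending inventory: 66 @ $5.80 + 95 @ $4.15 + 336 @ $6.00 = $2,793.05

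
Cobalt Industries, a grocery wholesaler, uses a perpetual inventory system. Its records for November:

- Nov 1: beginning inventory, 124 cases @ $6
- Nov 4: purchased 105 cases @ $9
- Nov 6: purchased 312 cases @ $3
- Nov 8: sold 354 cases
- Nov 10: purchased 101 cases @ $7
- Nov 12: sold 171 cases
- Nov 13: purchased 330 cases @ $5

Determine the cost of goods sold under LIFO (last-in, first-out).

COGS = $2,630

Nov 8, 354 sold [LIFO — newest first]: 312 @ $3 + 42 @ $9 = $1,314
Nov 12, 171 sold [LIFO — newest first]: 101 @ $7 + 63 @ $9 + 7 @ $6 = $1,316
Total COGS = $1,314 + $1,316 = $2,630
Ending inventory: 117 @ $6 + 330 @ $5 = $2,352
Check: goods available $4,982 = COGS $2,630 + ending $2,352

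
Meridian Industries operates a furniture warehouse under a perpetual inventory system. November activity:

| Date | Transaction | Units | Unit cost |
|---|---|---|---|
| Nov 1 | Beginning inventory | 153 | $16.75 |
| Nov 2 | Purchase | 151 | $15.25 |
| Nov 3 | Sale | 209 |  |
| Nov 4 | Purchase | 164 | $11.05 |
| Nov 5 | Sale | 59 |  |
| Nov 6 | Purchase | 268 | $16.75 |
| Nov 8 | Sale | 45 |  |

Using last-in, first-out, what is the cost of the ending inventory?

Nov 3, 209 sold [LIFO — newest first]: 151 @ $15.25 + 58 @ $16.75 = $3,274.25
Nov 5, 59 sold [LIFO — newest first]: 59 @ $11.05 = $651.95
Nov 8, 45 sold [LIFO — newest first]: 45 @ $16.75 = $753.75
Total COGS = $3,274.25 + $651.95 + $753.75 = $4,679.95
Ending inventory: 95 @ $16.75 + 105 @ $11.05 + 223 @ $16.75 = $6,486.75

Ending inventory = $6,486.75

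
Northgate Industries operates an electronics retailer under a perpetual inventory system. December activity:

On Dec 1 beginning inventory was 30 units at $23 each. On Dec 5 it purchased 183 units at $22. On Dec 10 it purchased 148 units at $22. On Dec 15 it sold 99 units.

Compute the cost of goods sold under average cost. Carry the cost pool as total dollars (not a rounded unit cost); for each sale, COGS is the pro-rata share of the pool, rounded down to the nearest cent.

After Dec 1: 30 on hand, pool $690.00 (≈ $23.0000 each)
After Dec 5: 213 on hand, pool $4,716.00 (≈ $22.1408 each)
After Dec 10: 361 on hand, pool $7,972.00 (≈ $22.0831 each)
Dec 15, sell 99: 99/361 × $7,972.00 → $2,186.22
Ending inventory (cost pool remaining) = $5,785.78

COGS = $2,186.22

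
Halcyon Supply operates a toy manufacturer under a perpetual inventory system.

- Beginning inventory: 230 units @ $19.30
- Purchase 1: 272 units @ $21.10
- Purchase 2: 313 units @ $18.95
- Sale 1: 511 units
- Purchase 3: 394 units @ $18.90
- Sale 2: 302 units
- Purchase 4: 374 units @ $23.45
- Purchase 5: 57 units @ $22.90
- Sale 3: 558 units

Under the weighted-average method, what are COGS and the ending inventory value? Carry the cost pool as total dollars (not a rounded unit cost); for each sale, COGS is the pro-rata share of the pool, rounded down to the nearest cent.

COGS = $27,871.37; ending inventory = $5,760.38

After Beginning: 230 on hand, pool $4,439.00 (≈ $19.3000 each)
After Purchase 1: 502 on hand, pool $10,178.20 (≈ $20.2753 each)
After Purchase 2: 815 on hand, pool $16,109.55 (≈ $19.7663 each)
Sale 1, sell 511: 511/815 × $16,109.55 → $10,100.58
After Purchase 3: 698 on hand, pool $13,455.57 (≈ $19.2773 each)
Sale 2, sell 302: 302/698 × $13,455.57 → $5,821.75
After Purchase 4: 770 on hand, pool $16,404.12 (≈ $21.3041 each)
After Purchase 5: 827 on hand, pool $17,709.42 (≈ $21.4141 each)
Sale 3, sell 558: 558/827 × $17,709.42 → $11,949.04
Total COGS = $10,100.58 + $5,821.75 + $11,949.04 = $27,871.37
Ending inventory (cost pool remaining) = $5,760.38
Check: goods available $33,631.75 = COGS $27,871.37 + ending $5,760.38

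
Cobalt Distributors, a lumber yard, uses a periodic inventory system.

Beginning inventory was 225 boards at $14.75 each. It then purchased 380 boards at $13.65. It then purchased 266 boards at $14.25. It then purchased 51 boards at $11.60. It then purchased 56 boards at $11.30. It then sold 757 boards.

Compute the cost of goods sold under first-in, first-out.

COGS = $10,671.75

Sale 1 (757) [FIFO — oldest first]: 225 @ $14.75 + 380 @ $13.65 + 152 @ $14.25 = $10,671.75
Ending inventory: 114 @ $14.25 + 51 @ $11.60 + 56 @ $11.30 = $2,848.90
Check: goods available $13,520.65 = COGS $10,671.75 + ending $2,848.90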